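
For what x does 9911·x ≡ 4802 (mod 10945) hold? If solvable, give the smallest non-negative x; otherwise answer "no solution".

gcd(9911, 10945):
10945 = 1*9911 + 1034
9911 = 9*1034 + 605
1034 = 1*605 + 429
605 = 1*429 + 176
429 = 2*176 + 77
176 = 2*77 + 22
77 = 3*22 + 11
22 = 2*11 + 0
gcd = 11, but 11 ∤ 4802, so the congruence has no solution.

no solution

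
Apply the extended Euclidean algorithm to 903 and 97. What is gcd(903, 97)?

Euclidean algorithm:
903 = 9*97 + 30
97 = 3*30 + 7
30 = 4*7 + 2
7 = 3*2 + 1
2 = 2*1 + 0
gcd(903, 97) = 1.
Working backward:
1 = 7 − 3·2
1 = −3·30 + 13·7
1 = 13·97 − 42·30
1 = −42·903 + 391·97
So 1 = (-42)·903 + (391)·97.

1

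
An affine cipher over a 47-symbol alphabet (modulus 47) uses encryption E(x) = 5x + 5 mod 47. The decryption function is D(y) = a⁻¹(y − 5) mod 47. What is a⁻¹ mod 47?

Extended Euclidean algorithm:
47 = 9*5 + 2
5 = 2*2 + 1
2 = 2*1 + 0
The gcd is 1. Working backward:
1 = 5 − 2·2
1 = −2·47 + 19·5
So 5·19 ≡ 1 (mod 47).

19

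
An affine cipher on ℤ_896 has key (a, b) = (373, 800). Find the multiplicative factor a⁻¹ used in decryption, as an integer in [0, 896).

Run Euclid on (896, 373):
896 = 2*373 + 150
373 = 2*150 + 73
150 = 2*73 + 4
73 = 18*4 + 1
4 = 4*1 + 0
Since gcd(373, 896) = 1, back-substitute to write 1 as a combination:
1 = 73 − 18·4
1 = −18·150 + 37·73
1 = 37·373 − 92·150
1 = −92·896 + 221·373
So 373·221 ≡ 1 (mod 896).

221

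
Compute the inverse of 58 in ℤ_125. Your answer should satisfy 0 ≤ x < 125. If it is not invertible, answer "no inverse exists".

Extended Euclidean algorithm:
125 = 2·58 + 9
58 = 6·9 + 4
9 = 2·4 + 1
4 = 4·1 + 0
Since gcd(58, 125) = 1, back-substitute to write 1 as a combination:
1 = 9 − 2·4
1 = −2·58 + 13·9
1 = 13·125 − 28·58
Thus 58·(-28) ≡ 1 (mod 125); reducing, -28 mod 125 = 97.

97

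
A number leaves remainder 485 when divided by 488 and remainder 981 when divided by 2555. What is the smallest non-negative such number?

Write x = 485 + 488·k. Then 488·k ≡ 981 − 485 ≡ 496 (mod 2555).
Need 488⁻¹ mod 2555. Extended Euclid on (2555, 488):
2555 = 5·488 + 115
488 = 4·115 + 28
115 = 4·28 + 3
28 = 9·3 + 1
3 = 3·1 + 0
Back-substitute:
1 = 28 − 9·3
1 = −9·115 + 37·28
1 = 37·488 − 157·115
1 = −157·2555 + 822·488
488⁻¹ ≡ 822 (mod 2555), so k ≡ 822·496 ≡ 1467 (mod 2555).
x = 485 + 488·1467 = 716381.

716381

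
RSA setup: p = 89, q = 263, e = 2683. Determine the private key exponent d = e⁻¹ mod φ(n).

φ(n) = (p−1)(q−1) = 88·262 = 23056.
Need d with 2683·d ≡ 1 (mod 23056). Apply the extended Euclidean algorithm:
23056 = 8·2683 + 1592
2683 = 1·1592 + 1091
1592 = 1·1091 + 501
1091 = 2·501 + 89
501 = 5·89 + 56
89 = 1·56 + 33
56 = 1·33 + 23
33 = 1·23 + 10
23 = 2·10 + 3
10 = 3·3 + 1
3 = 3·1 + 0
Back-substitute:
1 = 10 − 3·3
1 = −3·23 + 7·10
1 = 7·33 − 10·23
1 = −10·56 + 17·33
1 = 17·89 − 27·56
1 = −27·501 + 152·89
1 = 152·1091 − 331·501
1 = −331·1592 + 483·1091
1 = 483·2683 − 814·1592
1 = −814·23056 + 6995·2683
So 2683·6995 ≡ 1 (mod 23056), hence d = 6995.

6995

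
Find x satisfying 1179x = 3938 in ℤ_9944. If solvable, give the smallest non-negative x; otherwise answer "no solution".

First find gcd(1179, 9944):
9944 = 8×1179 + 512
1179 = 2×512 + 155
512 = 3×155 + 47
155 = 3×47 + 14
47 = 3×14 + 5
14 = 2×5 + 4
5 = 1×4 + 1
4 = 4×1 + 0
gcd = 1, so a unique solution mod 9944 exists.
Back-substitute for the Bézout coefficients:
1 = 5 − 4
1 = −14 + 3·5
1 = 3·47 − 10·14
1 = −10·155 + 33·47
1 = 33·512 − 109·155
1 = −109·1179 + 251·512
1 = 251·9944 − 2117·1179
So 1179·(-2117) ≡ 1 (mod 9944), giving 1179⁻¹ ≡ 7827.
x ≡ 1179⁻¹·3938 ≡ 7827·3938 ≡ 6270 (mod 9944).

6270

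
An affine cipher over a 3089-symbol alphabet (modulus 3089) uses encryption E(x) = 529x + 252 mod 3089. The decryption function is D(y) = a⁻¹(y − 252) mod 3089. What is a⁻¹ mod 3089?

2762

Run Euclid on (3089, 529):
3089 = 5×529 + 444
529 = 1×444 + 85
444 = 5×85 + 19
85 = 4×19 + 9
19 = 2×9 + 1
9 = 9×1 + 0
gcd = 1, so the inverse exists. Back-substitute:
1 = 19 − 2·9
1 = −2·85 + 9·19
1 = 9·444 − 47·85
1 = −47·529 + 56·444
1 = 56·3089 − 327·529
Hence 529⁻¹ ≡ -327 ≡ 2762 (mod 3089).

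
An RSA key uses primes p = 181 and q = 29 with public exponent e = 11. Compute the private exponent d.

2291

φ(n) = (p−1)(q−1) = 180·28 = 5040.
Need d with 11·d ≡ 1 (mod 5040). Apply the extended Euclidean algorithm:
5040 = 458*11 + 2
11 = 5*2 + 1
2 = 2*1 + 0
Back-substitute:
1 = 11 − 5·2
1 = −5·5040 + 2291·11
So 11·2291 ≡ 1 (mod 5040), hence d = 2291.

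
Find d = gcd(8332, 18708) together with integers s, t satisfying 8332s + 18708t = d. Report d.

4

Repeated division:
18708 = 2·8332 + 2044
8332 = 4·2044 + 156
2044 = 13·156 + 16
156 = 9·16 + 12
16 = 1·12 + 4
12 = 3·4 + 0
gcd(8332, 18708) = 4.
Express as a combination:
4 = 16 − 12
4 = −156 + 10·16
4 = 10·2044 − 131·156
4 = −131·8332 + 534·2044
4 = 534·18708 − 1199·8332
So 4 = (534)·18708 + (-1199)·8332.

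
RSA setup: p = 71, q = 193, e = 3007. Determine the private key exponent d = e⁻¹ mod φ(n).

φ(n) = (p−1)(q−1) = 70·192 = 13440.
Need d with 3007·d ≡ 1 (mod 13440). Apply the extended Euclidean algorithm:
13440 = 4×3007 + 1412
3007 = 2×1412 + 183
1412 = 7×183 + 131
183 = 1×131 + 52
131 = 2×52 + 27
52 = 1×27 + 25
27 = 1×25 + 2
25 = 12×2 + 1
2 = 2×1 + 0
Back-substitute:
1 = 25 − 12·2
1 = −12·27 + 13·25
1 = 13·52 − 25·27
1 = −25·131 + 63·52
1 = 63·183 − 88·131
1 = −88·1412 + 679·183
1 = 679·3007 − 1446·1412
1 = −1446·13440 + 6463·3007
So 3007·6463 ≡ 1 (mod 13440), hence d = 6463.

6463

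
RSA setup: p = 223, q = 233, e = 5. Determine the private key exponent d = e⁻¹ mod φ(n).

φ(n) = (p−1)(q−1) = 222·232 = 51504.
Need d with 5·d ≡ 1 (mod 51504). Apply the extended Euclidean algorithm:
51504 = 10300*5 + 4
5 = 1*4 + 1
4 = 4*1 + 0
Back-substitute:
1 = 5 − 4
1 = −51504 + 10301·5
So 5·10301 ≡ 1 (mod 51504), hence d = 10301.

10301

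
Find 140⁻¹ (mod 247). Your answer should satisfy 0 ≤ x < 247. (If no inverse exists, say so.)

30

Apply the Euclidean algorithm to 247 and 140:
247 = 1*140 + 107
140 = 1*107 + 33
107 = 3*33 + 8
33 = 4*8 + 1
8 = 8*1 + 0
Since gcd(140, 247) = 1, back-substitute to write 1 as a combination:
1 = 33 − 4·8
1 = −4·107 + 13·33
1 = 13·140 − 17·107
1 = −17·247 + 30·140
So 140·30 ≡ 1 (mod 247).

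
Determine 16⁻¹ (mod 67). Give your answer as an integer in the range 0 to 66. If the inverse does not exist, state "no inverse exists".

Apply the Euclidean algorithm to 67 and 16:
67 = 4·16 + 3
16 = 5·3 + 1
3 = 3·1 + 0
gcd = 1, so the inverse exists. Back-substitute:
1 = 16 − 5·3
1 = −5·67 + 21·16
So 16·21 ≡ 1 (mod 67).

21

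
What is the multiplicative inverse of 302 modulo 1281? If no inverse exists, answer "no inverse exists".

386

Apply the Euclidean algorithm to 1281 and 302:
1281 = 4*302 + 73
302 = 4*73 + 10
73 = 7*10 + 3
10 = 3*3 + 1
3 = 3*1 + 0
gcd = 1, so the inverse exists. Back-substitute:
1 = 10 − 3·3
1 = −3·73 + 22·10
1 = 22·302 − 91·73
1 = −91·1281 + 386·302
So 302·386 ≡ 1 (mod 1281).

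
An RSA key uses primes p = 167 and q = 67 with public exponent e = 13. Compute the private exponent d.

φ(n) = (p−1)(q−1) = 166·66 = 10956.
Need d with 13·d ≡ 1 (mod 10956). Apply the extended Euclidean algorithm:
10956 = 842×13 + 10
13 = 1×10 + 3
10 = 3×3 + 1
3 = 3×1 + 0
Back-substitute:
1 = 10 − 3·3
1 = −3·13 + 4·10
1 = 4·10956 − 3371·13
So 13·(-3371) ≡ 1 (mod 10956), hence d ≡ -3371 ≡ 7585 (mod 10956).

7585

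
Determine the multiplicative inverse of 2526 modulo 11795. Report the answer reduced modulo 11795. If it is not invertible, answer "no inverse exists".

2246

Extended Euclidean algorithm:
11795 = 4·2526 + 1691
2526 = 1·1691 + 835
1691 = 2·835 + 21
835 = 39·21 + 16
21 = 1·16 + 5
16 = 3·5 + 1
5 = 5·1 + 0
gcd = 1, so the inverse exists. Back-substitute:
1 = 16 − 3·5
1 = −3·21 + 4·16
1 = 4·835 − 159·21
1 = −159·1691 + 322·835
1 = 322·2526 − 481·1691
1 = −481·11795 + 2246·2526
So 2526·2246 ≡ 1 (mod 11795).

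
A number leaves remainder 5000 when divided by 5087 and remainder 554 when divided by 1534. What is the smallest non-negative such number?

Write x = 5000 + 5087·k. Then 5087·k ≡ 554 − 5000 ≡ 156 (mod 1534).
Need 5087⁻¹ mod 1534. Extended Euclid on (1534, 485):
1534 = 3*485 + 79
485 = 6*79 + 11
79 = 7*11 + 2
11 = 5*2 + 1
2 = 2*1 + 0
Back-substitute:
1 = 11 − 5·2
1 = −5·79 + 36·11
1 = 36·485 − 221·79
1 = −221·1534 + 699·485
5087⁻¹ ≡ 699 (mod 1534), so k ≡ 699·156 ≡ 130 (mod 1534).
x = 5000 + 5087·130 = 666310.

666310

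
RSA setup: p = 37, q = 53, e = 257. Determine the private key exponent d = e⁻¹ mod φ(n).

φ(n) = (p−1)(q−1) = 36·52 = 1872.
Need d with 257·d ≡ 1 (mod 1872). Apply the extended Euclidean algorithm:
1872 = 7·257 + 73
257 = 3·73 + 38
73 = 1·38 + 35
38 = 1·35 + 3
35 = 11·3 + 2
3 = 1·2 + 1
2 = 2·1 + 0
Back-substitute:
1 = 3 − 2
1 = −35 + 12·3
1 = 12·38 − 13·35
1 = −13·73 + 25·38
1 = 25·257 − 88·73
1 = −88·1872 + 641·257
So 257·641 ≡ 1 (mod 1872), hence d = 641.

641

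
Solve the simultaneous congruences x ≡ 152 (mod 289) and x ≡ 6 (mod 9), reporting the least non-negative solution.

2175

Write x = 152 + 289·k. Then 289·k ≡ 6 − 152 ≡ 7 (mod 9).
Need 289⁻¹ mod 9. Extended Euclid on (9, 1):
9 = 9·1 + 0
289⁻¹ ≡ 1 (mod 9), so k ≡ 1·7 ≡ 7 (mod 9).
x = 152 + 289·7 = 2175.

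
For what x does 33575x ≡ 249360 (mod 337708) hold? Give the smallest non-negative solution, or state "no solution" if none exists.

First find gcd(33575, 337708):
337708 = 10·33575 + 1958
33575 = 17·1958 + 289
1958 = 6·289 + 224
289 = 1·224 + 65
224 = 3·65 + 29
65 = 2·29 + 7
29 = 4·7 + 1
7 = 7·1 + 0
gcd = 1, so a unique solution mod 337708 exists.
Back-substitute for the Bézout coefficients:
1 = 29 − 4·7
1 = −4·65 + 9·29
1 = 9·224 − 31·65
1 = −31·289 + 40·224
1 = 40·1958 − 271·289
1 = −271·33575 + 4647·1958
1 = 4647·337708 − 46741·33575
So 33575·(-46741) ≡ 1 (mod 337708), giving 33575⁻¹ ≡ 290967.
x ≡ 33575⁻¹·249360 ≡ 290967·249360 ≡ 318152 (mod 337708).

318152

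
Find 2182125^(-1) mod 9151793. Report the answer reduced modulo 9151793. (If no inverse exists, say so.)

Apply the Euclidean algorithm to 9151793 and 2182125:
9151793 = 4·2182125 + 423293
2182125 = 5·423293 + 65660
423293 = 6·65660 + 29333
65660 = 2·29333 + 6994
29333 = 4·6994 + 1357
6994 = 5·1357 + 209
1357 = 6·209 + 103
209 = 2·103 + 3
103 = 34·3 + 1
3 = 3·1 + 0
gcd = 1, so the inverse exists. Back-substitute:
1 = 103 − 34·3
1 = −34·209 + 69·103
1 = 69·1357 − 448·209
1 = −448·6994 + 2309·1357
1 = 2309·29333 − 9684·6994
1 = −9684·65660 + 21677·29333
1 = 21677·423293 − 139746·65660
1 = −139746·2182125 + 720407·423293
1 = 720407·9151793 − 3021374·2182125
Hence 2182125⁻¹ ≡ -3021374 ≡ 6130419 (mod 9151793).

6130419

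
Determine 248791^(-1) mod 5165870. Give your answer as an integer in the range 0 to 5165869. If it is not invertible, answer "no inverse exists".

gcd(5165870, 248791) by repeated division:
5165870 = 20×248791 + 190050
248791 = 1×190050 + 58741
190050 = 3×58741 + 13827
58741 = 4×13827 + 3433
13827 = 4×3433 + 95
3433 = 36×95 + 13
95 = 7×13 + 4
13 = 3×4 + 1
4 = 4×1 + 0
Since gcd(248791, 5165870) = 1, back-substitute to write 1 as a combination:
1 = 13 − 3·4
1 = −3·95 + 22·13
1 = 22·3433 − 795·95
1 = −795·13827 + 3202·3433
1 = 3202·58741 − 13603·13827
1 = −13603·190050 + 44011·58741
1 = 44011·248791 − 57614·190050
1 = −57614·5165870 + 1196291·248791
So 248791·1196291 ≡ 1 (mod 5165870).

1196291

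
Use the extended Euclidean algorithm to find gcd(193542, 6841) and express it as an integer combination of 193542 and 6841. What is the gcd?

1

Euclidean algorithm:
193542 = 28*6841 + 1994
6841 = 3*1994 + 859
1994 = 2*859 + 276
859 = 3*276 + 31
276 = 8*31 + 28
31 = 1*28 + 3
28 = 9*3 + 1
3 = 3*1 + 0
gcd(193542, 6841) = 1.
Express as a combination:
1 = 28 − 9·3
1 = −9·31 + 10·28
1 = 10·276 − 89·31
1 = −89·859 + 277·276
1 = 277·1994 − 643·859
1 = −643·6841 + 2206·1994
1 = 2206·193542 − 62411·6841
So 1 = (2206)·193542 + (-62411)·6841.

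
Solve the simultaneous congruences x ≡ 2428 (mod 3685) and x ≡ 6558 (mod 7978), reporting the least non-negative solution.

Write x = 2428 + 3685·k. Then 3685·k ≡ 6558 − 2428 ≡ 4130 (mod 7978).
Need 3685⁻¹ mod 7978. Extended Euclid on (7978, 3685):
7978 = 2*3685 + 608
3685 = 6*608 + 37
608 = 16*37 + 16
37 = 2*16 + 5
16 = 3*5 + 1
5 = 5*1 + 0
Back-substitute:
1 = 16 − 3·5
1 = −3·37 + 7·16
1 = 7·608 − 115·37
1 = −115·3685 + 697·608
1 = 697·7978 − 1509·3685
3685⁻¹ ≡ 6469 (mod 7978), so k ≡ 6469·4130 ≡ 6626 (mod 7978).
x = 2428 + 3685·6626 = 24419238.

24419238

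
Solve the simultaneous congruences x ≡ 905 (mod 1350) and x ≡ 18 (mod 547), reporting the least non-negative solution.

Write x = 905 + 1350·k. Then 1350·k ≡ 18 − 905 ≡ 207 (mod 547).
Need 1350⁻¹ mod 547. Extended Euclid on (547, 256):
547 = 2×256 + 35
256 = 7×35 + 11
35 = 3×11 + 2
11 = 5×2 + 1
2 = 2×1 + 0
Back-substitute:
1 = 11 − 5·2
1 = −5·35 + 16·11
1 = 16·256 − 117·35
1 = −117·547 + 250·256
1350⁻¹ ≡ 250 (mod 547), so k ≡ 250·207 ≡ 332 (mod 547).
x = 905 + 1350·332 = 449105.

449105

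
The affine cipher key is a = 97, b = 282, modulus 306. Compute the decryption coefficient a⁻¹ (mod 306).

265

gcd(306, 97) by repeated division:
306 = 3·97 + 15
97 = 6·15 + 7
15 = 2·7 + 1
7 = 7·1 + 0
Since gcd(97, 306) = 1, back-substitute to write 1 as a combination:
1 = 15 − 2·7
1 = −2·97 + 13·15
1 = 13·306 − 41·97
Thus 97·(-41) ≡ 1 (mod 306); reducing, -41 mod 306 = 265.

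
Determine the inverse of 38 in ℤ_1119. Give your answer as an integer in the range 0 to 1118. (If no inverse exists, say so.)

Run Euclid on (1119, 38):
1119 = 29*38 + 17
38 = 2*17 + 4
17 = 4*4 + 1
4 = 4*1 + 0
gcd = 1, so the inverse exists. Back-substitute:
1 = 17 − 4·4
1 = −4·38 + 9·17
1 = 9·1119 − 265·38
Thus 38·(-265) ≡ 1 (mod 1119); reducing, -265 mod 1119 = 854.

854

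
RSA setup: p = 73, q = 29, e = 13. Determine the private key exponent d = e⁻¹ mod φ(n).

φ(n) = (p−1)(q−1) = 72·28 = 2016.
Need d with 13·d ≡ 1 (mod 2016). Apply the extended Euclidean algorithm:
2016 = 155·13 + 1
13 = 13·1 + 0
Back-substitute:
1 = 2016 − 155·13
So 13·(-155) ≡ 1 (mod 2016), hence d ≡ -155 ≡ 1861 (mod 2016).

1861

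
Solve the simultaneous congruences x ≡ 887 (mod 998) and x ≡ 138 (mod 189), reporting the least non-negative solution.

182523

Write x = 887 + 998·k. Then 998·k ≡ 138 − 887 ≡ 7 (mod 189).
Need 998⁻¹ mod 189. Extended Euclid on (189, 53):
189 = 3*53 + 30
53 = 1*30 + 23
30 = 1*23 + 7
23 = 3*7 + 2
7 = 3*2 + 1
2 = 2*1 + 0
Back-substitute:
1 = 7 − 3·2
1 = −3·23 + 10·7
1 = 10·30 − 13·23
1 = −13·53 + 23·30
1 = 23·189 − 82·53
998⁻¹ ≡ 107 (mod 189), so k ≡ 107·7 ≡ 182 (mod 189).
x = 887 + 998·182 = 182523.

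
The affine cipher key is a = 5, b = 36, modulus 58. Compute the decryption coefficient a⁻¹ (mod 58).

35

gcd(58, 5) by repeated division:
58 = 11·5 + 3
5 = 1·3 + 2
3 = 1·2 + 1
2 = 2·1 + 0
The gcd is 1. Working backward:
1 = 3 − 2
1 = −5 + 2·3
1 = 2·58 − 23·5
So 5·(-23) ≡ 1 (mod 58), and -23 ≡ 35 (mod 58).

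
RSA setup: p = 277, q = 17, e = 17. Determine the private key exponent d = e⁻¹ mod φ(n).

3377

φ(n) = (p−1)(q−1) = 276·16 = 4416.
Need d with 17·d ≡ 1 (mod 4416). Apply the extended Euclidean algorithm:
4416 = 259*17 + 13
17 = 1*13 + 4
13 = 3*4 + 1
4 = 4*1 + 0
Back-substitute:
1 = 13 − 3·4
1 = −3·17 + 4·13
1 = 4·4416 − 1039·17
So 17·(-1039) ≡ 1 (mod 4416), hence d ≡ -1039 ≡ 3377 (mod 4416).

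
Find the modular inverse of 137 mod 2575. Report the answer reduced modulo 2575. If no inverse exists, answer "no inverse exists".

1748

Apply the Euclidean algorithm to 2575 and 137:
2575 = 18×137 + 109
137 = 1×109 + 28
109 = 3×28 + 25
28 = 1×25 + 3
25 = 8×3 + 1
3 = 3×1 + 0
Since gcd(137, 2575) = 1, back-substitute to write 1 as a combination:
1 = 25 − 8·3
1 = −8·28 + 9·25
1 = 9·109 − 35·28
1 = −35·137 + 44·109
1 = 44·2575 − 827·137
Thus 137·(-827) ≡ 1 (mod 2575); reducing, -827 mod 2575 = 1748.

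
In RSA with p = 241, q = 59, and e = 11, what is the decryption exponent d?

φ(n) = (p−1)(q−1) = 240·58 = 13920.
Need d with 11·d ≡ 1 (mod 13920). Apply the extended Euclidean algorithm:
13920 = 1265·11 + 5
11 = 2·5 + 1
5 = 5·1 + 0
Back-substitute:
1 = 11 − 2·5
1 = −2·13920 + 2531·11
So 11·2531 ≡ 1 (mod 13920), hence d = 2531.

2531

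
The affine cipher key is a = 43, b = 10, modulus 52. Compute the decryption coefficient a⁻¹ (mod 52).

23

Extended Euclidean algorithm:
52 = 1·43 + 9
43 = 4·9 + 7
9 = 1·7 + 2
7 = 3·2 + 1
2 = 2·1 + 0
gcd = 1, so the inverse exists. Back-substitute:
1 = 7 − 3·2
1 = −3·9 + 4·7
1 = 4·43 − 19·9
1 = −19·52 + 23·43
So 43·23 ≡ 1 (mod 52).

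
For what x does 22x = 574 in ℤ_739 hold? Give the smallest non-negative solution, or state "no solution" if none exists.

First find gcd(22, 739):
739 = 33*22 + 13
22 = 1*13 + 9
13 = 1*9 + 4
9 = 2*4 + 1
4 = 4*1 + 0
gcd = 1, so a unique solution mod 739 exists.
Back-substitute for the Bézout coefficients:
1 = 9 − 2·4
1 = −2·13 + 3·9
1 = 3·22 − 5·13
1 = −5·739 + 168·22
So 22·(168) ≡ 1 (mod 739), giving 22⁻¹ ≡ 168.
x ≡ 22⁻¹·574 ≡ 168·574 ≡ 362 (mod 739).

362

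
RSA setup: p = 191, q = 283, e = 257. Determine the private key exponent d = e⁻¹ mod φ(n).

φ(n) = (p−1)(q−1) = 190·282 = 53580.
Need d with 257·d ≡ 1 (mod 53580). Apply the extended Euclidean algorithm:
53580 = 208×257 + 124
257 = 2×124 + 9
124 = 13×9 + 7
9 = 1×7 + 2
7 = 3×2 + 1
2 = 2×1 + 0
Back-substitute:
1 = 7 − 3·2
1 = −3·9 + 4·7
1 = 4·124 − 55·9
1 = −55·257 + 114·124
1 = 114·53580 − 23767·257
So 257·(-23767) ≡ 1 (mod 53580), hence d ≡ -23767 ≡ 29813 (mod 53580).

29813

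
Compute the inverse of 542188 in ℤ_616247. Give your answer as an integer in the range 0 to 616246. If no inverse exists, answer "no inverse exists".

74157

gcd(616247, 542188) by repeated division:
616247 = 1·542188 + 74059
542188 = 7·74059 + 23775
74059 = 3·23775 + 2734
23775 = 8·2734 + 1903
2734 = 1·1903 + 831
1903 = 2·831 + 241
831 = 3·241 + 108
241 = 2·108 + 25
108 = 4·25 + 8
25 = 3·8 + 1
8 = 8·1 + 0
The gcd is 1. Working backward:
1 = 25 − 3·8
1 = −3·108 + 13·25
1 = 13·241 − 29·108
1 = −29·831 + 100·241
1 = 100·1903 − 229·831
1 = −229·2734 + 329·1903
1 = 329·23775 − 2861·2734
1 = −2861·74059 + 8912·23775
1 = 8912·542188 − 65245·74059
1 = −65245·616247 + 74157·542188
So 542188·74157 ≡ 1 (mod 616247).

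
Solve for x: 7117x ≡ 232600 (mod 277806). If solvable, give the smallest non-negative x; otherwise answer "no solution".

269056

First find gcd(7117, 277806):
277806 = 39*7117 + 243
7117 = 29*243 + 70
243 = 3*70 + 33
70 = 2*33 + 4
33 = 8*4 + 1
4 = 4*1 + 0
gcd = 1, so a unique solution mod 277806 exists.
Back-substitute for the Bézout coefficients:
1 = 33 − 8·4
1 = −8·70 + 17·33
1 = 17·243 − 59·70
1 = −59·7117 + 1728·243
1 = 1728·277806 − 67451·7117
So 7117·(-67451) ≡ 1 (mod 277806), giving 7117⁻¹ ≡ 210355.
x ≡ 7117⁻¹·232600 ≡ 210355·232600 ≡ 269056 (mod 277806).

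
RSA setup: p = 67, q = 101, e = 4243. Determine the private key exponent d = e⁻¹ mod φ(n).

φ(n) = (p−1)(q−1) = 66·100 = 6600.
Need d with 4243·d ≡ 1 (mod 6600). Apply the extended Euclidean algorithm:
6600 = 1×4243 + 2357
4243 = 1×2357 + 1886
2357 = 1×1886 + 471
1886 = 4×471 + 2
471 = 235×2 + 1
2 = 2×1 + 0
Back-substitute:
1 = 471 − 235·2
1 = −235·1886 + 941·471
1 = 941·2357 − 1176·1886
1 = −1176·4243 + 2117·2357
1 = 2117·6600 − 3293·4243
So 4243·(-3293) ≡ 1 (mod 6600), hence d ≡ -3293 ≡ 3307 (mod 6600).

3307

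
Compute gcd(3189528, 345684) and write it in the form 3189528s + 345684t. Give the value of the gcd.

12

Repeated division:
3189528 = 9×345684 + 78372
345684 = 4×78372 + 32196
78372 = 2×32196 + 13980
32196 = 2×13980 + 4236
13980 = 3×4236 + 1272
4236 = 3×1272 + 420
1272 = 3×420 + 12
420 = 35×12 + 0
gcd(3189528, 345684) = 12.
Working backward:
12 = 1272 − 3·420
12 = −3·4236 + 10·1272
12 = 10·13980 − 33·4236
12 = −33·32196 + 76·13980
12 = 76·78372 − 185·32196
12 = −185·345684 + 816·78372
12 = 816·3189528 − 7529·345684
So 12 = (816)·3189528 + (-7529)·345684.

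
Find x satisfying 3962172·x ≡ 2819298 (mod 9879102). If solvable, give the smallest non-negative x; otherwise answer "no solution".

1149415

First find gcd(3962172, 9879102):
9879102 = 2*3962172 + 1954758
3962172 = 2*1954758 + 52656
1954758 = 37*52656 + 6486
52656 = 8*6486 + 768
6486 = 8*768 + 342
768 = 2*342 + 84
342 = 4*84 + 6
84 = 14*6 + 0
gcd = 6 and 6 | 2819298, so solutions exist. Divide through by 6: 660362x ≡ 469883 (mod 1646517).
Now find 660362⁻¹ mod 1646517:
1646517 = 2·660362 + 325793
660362 = 2·325793 + 8776
325793 = 37·8776 + 1081
8776 = 8·1081 + 128
1081 = 8·128 + 57
128 = 2·57 + 14
57 = 4·14 + 1
14 = 14·1 + 0
Back-substitute:
1 = 57 − 4·14
1 = −4·128 + 9·57
1 = 9·1081 − 76·128
1 = −76·8776 + 617·1081
1 = 617·325793 − 22905·8776
1 = −22905·660362 + 46427·325793
1 = 46427·1646517 − 115759·660362
So 660362·(-115759) ≡ 1 (mod 1646517), i.e. 660362⁻¹ ≡ 1530758.
Then x ≡ 1530758·469883 ≡ 1149415 (mod 1646517); the smallest non-negative solution is x = 1149415.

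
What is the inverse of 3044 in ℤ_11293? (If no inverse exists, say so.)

Run Euclid on (11293, 3044):
11293 = 3·3044 + 2161
3044 = 1·2161 + 883
2161 = 2·883 + 395
883 = 2·395 + 93
395 = 4·93 + 23
93 = 4·23 + 1
23 = 23·1 + 0
The gcd is 1. Working backward:
1 = 93 − 4·23
1 = −4·395 + 17·93
1 = 17·883 − 38·395
1 = −38·2161 + 93·883
1 = 93·3044 − 131·2161
1 = −131·11293 + 486·3044
So 3044·486 ≡ 1 (mod 11293).

486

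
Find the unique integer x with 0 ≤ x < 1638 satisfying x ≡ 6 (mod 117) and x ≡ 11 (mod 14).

123

Write x = 6 + 117·k. Then 117·k ≡ 11 − 6 ≡ 5 (mod 14).
Need 117⁻¹ mod 14. Extended Euclid on (14, 5):
14 = 2×5 + 4
5 = 1×4 + 1
4 = 4×1 + 0
Back-substitute:
1 = 5 − 4
1 = −14 + 3·5
117⁻¹ ≡ 3 (mod 14), so k ≡ 3·5 ≡ 1 (mod 14).
x = 6 + 117·1 = 123.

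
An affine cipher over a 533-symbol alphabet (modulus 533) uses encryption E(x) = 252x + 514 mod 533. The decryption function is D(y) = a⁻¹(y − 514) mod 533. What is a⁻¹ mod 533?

Run Euclid on (533, 252):
533 = 2×252 + 29
252 = 8×29 + 20
29 = 1×20 + 9
20 = 2×9 + 2
9 = 4×2 + 1
2 = 2×1 + 0
gcd = 1, so the inverse exists. Back-substitute:
1 = 9 − 4·2
1 = −4·20 + 9·9
1 = 9·29 − 13·20
1 = −13·252 + 113·29
1 = 113·533 − 239·252
Thus 252·(-239) ≡ 1 (mod 533); reducing, -239 mod 533 = 294.

294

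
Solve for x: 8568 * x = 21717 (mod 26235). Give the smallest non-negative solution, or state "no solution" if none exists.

569

First find gcd(8568, 26235):
26235 = 3*8568 + 531
8568 = 16*531 + 72
531 = 7*72 + 27
72 = 2*27 + 18
27 = 1*18 + 9
18 = 2*9 + 0
gcd = 9 and 9 | 21717, so solutions exist. Divide through by 9: 952x ≡ 2413 (mod 2915).
Now find 952⁻¹ mod 2915:
2915 = 3×952 + 59
952 = 16×59 + 8
59 = 7×8 + 3
8 = 2×3 + 2
3 = 1×2 + 1
2 = 2×1 + 0
Back-substitute:
1 = 3 − 2
1 = −8 + 3·3
1 = 3·59 − 22·8
1 = −22·952 + 355·59
1 = 355·2915 − 1087·952
So 952·(-1087) ≡ 1 (mod 2915), i.e. 952⁻¹ ≡ 1828.
Then x ≡ 1828·2413 ≡ 569 (mod 2915); the smallest non-negative solution is x = 569.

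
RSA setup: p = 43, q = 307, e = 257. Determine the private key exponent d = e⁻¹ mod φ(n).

6401

φ(n) = (p−1)(q−1) = 42·306 = 12852.
Need d with 257·d ≡ 1 (mod 12852). Apply the extended Euclidean algorithm:
12852 = 50×257 + 2
257 = 128×2 + 1
2 = 2×1 + 0
Back-substitute:
1 = 257 − 128·2
1 = −128·12852 + 6401·257
So 257·6401 ≡ 1 (mod 12852), hence d = 6401.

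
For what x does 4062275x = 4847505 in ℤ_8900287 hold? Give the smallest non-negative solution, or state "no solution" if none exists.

First find gcd(4062275, 8900287):
8900287 = 2·4062275 + 775737
4062275 = 5·775737 + 183590
775737 = 4·183590 + 41377
183590 = 4·41377 + 18082
41377 = 2·18082 + 5213
18082 = 3·5213 + 2443
5213 = 2·2443 + 327
2443 = 7·327 + 154
327 = 2·154 + 19
154 = 8·19 + 2
19 = 9·2 + 1
2 = 2·1 + 0
gcd = 1, so a unique solution mod 8900287 exists.
Back-substitute for the Bézout coefficients:
1 = 19 − 9·2
1 = −9·154 + 73·19
1 = 73·327 − 155·154
1 = −155·2443 + 1158·327
1 = 1158·5213 − 2471·2443
1 = −2471·18082 + 8571·5213
1 = 8571·41377 − 19613·18082
1 = −19613·183590 + 87023·41377
1 = 87023·775737 − 367705·183590
1 = −367705·4062275 + 1925548·775737
1 = 1925548·8900287 − 4218801·4062275
So 4062275·(-4218801) ≡ 1 (mod 8900287), giving 4062275⁻¹ ≡ 4681486.
x ≡ 4062275⁻¹·4847505 ≡ 4681486·4847505 ≡ 2213606 (mod 8900287).

2213606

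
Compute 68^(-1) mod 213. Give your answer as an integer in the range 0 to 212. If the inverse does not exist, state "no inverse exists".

gcd(213, 68) by repeated division:
213 = 3*68 + 9
68 = 7*9 + 5
9 = 1*5 + 4
5 = 1*4 + 1
4 = 4*1 + 0
Since gcd(68, 213) = 1, back-substitute to write 1 as a combination:
1 = 5 − 4
1 = −9 + 2·5
1 = 2·68 − 15·9
1 = −15·213 + 47·68
So 68·47 ≡ 1 (mod 213).

47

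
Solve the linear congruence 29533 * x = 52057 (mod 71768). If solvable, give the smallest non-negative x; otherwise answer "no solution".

First find gcd(29533, 71768):
71768 = 2·29533 + 12702
29533 = 2·12702 + 4129
12702 = 3·4129 + 315
4129 = 13·315 + 34
315 = 9·34 + 9
34 = 3·9 + 7
9 = 1·7 + 2
7 = 3·2 + 1
2 = 2·1 + 0
gcd = 1, so a unique solution mod 71768 exists.
Back-substitute for the Bézout coefficients:
1 = 7 − 3·2
1 = −3·9 + 4·7
1 = 4·34 − 15·9
1 = −15·315 + 139·34
1 = 139·4129 − 1822·315
1 = −1822·12702 + 5605·4129
1 = 5605·29533 − 13032·12702
1 = −13032·71768 + 31669·29533
So 29533·(31669) ≡ 1 (mod 71768), giving 29533⁻¹ ≡ 31669.
x ≡ 29533⁻¹·52057 ≡ 31669·52057 ≡ 10405 (mod 71768).

10405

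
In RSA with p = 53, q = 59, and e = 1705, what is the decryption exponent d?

865

φ(n) = (p−1)(q−1) = 52·58 = 3016.
Need d with 1705·d ≡ 1 (mod 3016). Apply the extended Euclidean algorithm:
3016 = 1·1705 + 1311
1705 = 1·1311 + 394
1311 = 3·394 + 129
394 = 3·129 + 7
129 = 18·7 + 3
7 = 2·3 + 1
3 = 3·1 + 0
Back-substitute:
1 = 7 − 2·3
1 = −2·129 + 37·7
1 = 37·394 − 113·129
1 = −113·1311 + 376·394
1 = 376·1705 − 489·1311
1 = −489·3016 + 865·1705
So 1705·865 ≡ 1 (mod 3016), hence d = 865.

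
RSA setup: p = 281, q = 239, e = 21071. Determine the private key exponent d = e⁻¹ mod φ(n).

φ(n) = (p−1)(q−1) = 280·238 = 66640.
Need d with 21071·d ≡ 1 (mod 66640). Apply the extended Euclidean algorithm:
66640 = 3·21071 + 3427
21071 = 6·3427 + 509
3427 = 6·509 + 373
509 = 1·373 + 136
373 = 2·136 + 101
136 = 1·101 + 35
101 = 2·35 + 31
35 = 1·31 + 4
31 = 7·4 + 3
4 = 1·3 + 1
3 = 3·1 + 0
Back-substitute:
1 = 4 − 3
1 = −31 + 8·4
1 = 8·35 − 9·31
1 = −9·101 + 26·35
1 = 26·136 − 35·101
1 = −35·373 + 96·136
1 = 96·509 − 131·373
1 = −131·3427 + 882·509
1 = 882·21071 − 5423·3427
1 = −5423·66640 + 17151·21071
So 21071·17151 ≡ 1 (mod 66640), hence d = 17151.

17151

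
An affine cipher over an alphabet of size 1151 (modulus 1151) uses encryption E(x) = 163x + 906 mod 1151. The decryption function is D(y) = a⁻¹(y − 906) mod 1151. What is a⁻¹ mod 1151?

805

gcd(1151, 163) by repeated division:
1151 = 7*163 + 10
163 = 16*10 + 3
10 = 3*3 + 1
3 = 3*1 + 0
The gcd is 1. Working backward:
1 = 10 − 3·3
1 = −3·163 + 49·10
1 = 49·1151 − 346·163
So 163·(-346) ≡ 1 (mod 1151), and -346 ≡ 805 (mod 1151).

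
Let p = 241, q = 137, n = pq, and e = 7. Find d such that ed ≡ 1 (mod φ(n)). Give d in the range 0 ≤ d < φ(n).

4663

φ(n) = (p−1)(q−1) = 240·136 = 32640.
Need d with 7·d ≡ 1 (mod 32640). Apply the extended Euclidean algorithm:
32640 = 4662·7 + 6
7 = 1·6 + 1
6 = 6·1 + 0
Back-substitute:
1 = 7 − 6
1 = −32640 + 4663·7
So 7·4663 ≡ 1 (mod 32640), hence d = 4663.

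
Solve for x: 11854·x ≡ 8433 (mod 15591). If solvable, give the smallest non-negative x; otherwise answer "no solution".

6381

First find gcd(11854, 15591):
15591 = 1·11854 + 3737
11854 = 3·3737 + 643
3737 = 5·643 + 522
643 = 1·522 + 121
522 = 4·121 + 38
121 = 3·38 + 7
38 = 5·7 + 3
7 = 2·3 + 1
3 = 3·1 + 0
gcd = 1, so a unique solution mod 15591 exists.
Back-substitute for the Bézout coefficients:
1 = 7 − 2·3
1 = −2·38 + 11·7
1 = 11·121 − 35·38
1 = −35·522 + 151·121
1 = 151·643 − 186·522
1 = −186·3737 + 1081·643
1 = 1081·11854 − 3429·3737
1 = −3429·15591 + 4510·11854
So 11854·(4510) ≡ 1 (mod 15591), giving 11854⁻¹ ≡ 4510.
x ≡ 11854⁻¹·8433 ≡ 4510·8433 ≡ 6381 (mod 15591).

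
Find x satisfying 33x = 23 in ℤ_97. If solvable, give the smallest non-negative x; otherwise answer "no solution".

First find gcd(33, 97):
97 = 2*33 + 31
33 = 1*31 + 2
31 = 15*2 + 1
2 = 2*1 + 0
gcd = 1, so a unique solution mod 97 exists.
Back-substitute for the Bézout coefficients:
1 = 31 − 15·2
1 = −15·33 + 16·31
1 = 16·97 − 47·33
So 33·(-47) ≡ 1 (mod 97), giving 33⁻¹ ≡ 50.
x ≡ 33⁻¹·23 ≡ 50·23 ≡ 83 (mod 97).

83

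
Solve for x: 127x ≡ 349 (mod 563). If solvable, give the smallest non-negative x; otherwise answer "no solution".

First find gcd(127, 563):
563 = 4×127 + 55
127 = 2×55 + 17
55 = 3×17 + 4
17 = 4×4 + 1
4 = 4×1 + 0
gcd = 1, so a unique solution mod 563 exists.
Back-substitute for the Bézout coefficients:
1 = 17 − 4·4
1 = −4·55 + 13·17
1 = 13·127 − 30·55
1 = −30·563 + 133·127
So 127·(133) ≡ 1 (mod 563), giving 127⁻¹ ≡ 133.
x ≡ 127⁻¹·349 ≡ 133·349 ≡ 251 (mod 563).

251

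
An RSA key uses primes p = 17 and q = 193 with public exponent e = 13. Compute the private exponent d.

709

φ(n) = (p−1)(q−1) = 16·192 = 3072.
Need d with 13·d ≡ 1 (mod 3072). Apply the extended Euclidean algorithm:
3072 = 236·13 + 4
13 = 3·4 + 1
4 = 4·1 + 0
Back-substitute:
1 = 13 − 3·4
1 = −3·3072 + 709·13
So 13·709 ≡ 1 (mod 3072), hence d = 709.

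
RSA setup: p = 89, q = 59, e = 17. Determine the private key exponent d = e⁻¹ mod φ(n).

φ(n) = (p−1)(q−1) = 88·58 = 5104.
Need d with 17·d ≡ 1 (mod 5104). Apply the extended Euclidean algorithm:
5104 = 300×17 + 4
17 = 4×4 + 1
4 = 4×1 + 0
Back-substitute:
1 = 17 − 4·4
1 = −4·5104 + 1201·17
So 17·1201 ≡ 1 (mod 5104), hence d = 1201.

1201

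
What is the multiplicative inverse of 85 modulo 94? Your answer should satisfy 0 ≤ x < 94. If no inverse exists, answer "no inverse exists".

73

gcd(94, 85) by repeated division:
94 = 1·85 + 9
85 = 9·9 + 4
9 = 2·4 + 1
4 = 4·1 + 0
gcd = 1, so the inverse exists. Back-substitute:
1 = 9 − 2·4
1 = −2·85 + 19·9
1 = 19·94 − 21·85
Thus 85·(-21) ≡ 1 (mod 94); reducing, -21 mod 94 = 73.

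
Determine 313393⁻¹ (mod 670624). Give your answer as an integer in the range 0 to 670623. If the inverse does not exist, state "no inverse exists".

Apply the Euclidean algorithm to 670624 and 313393:
670624 = 2*313393 + 43838
313393 = 7*43838 + 6527
43838 = 6*6527 + 4676
6527 = 1*4676 + 1851
4676 = 2*1851 + 974
1851 = 1*974 + 877
974 = 1*877 + 97
877 = 9*97 + 4
97 = 24*4 + 1
4 = 4*1 + 0
Since gcd(313393, 670624) = 1, back-substitute to write 1 as a combination:
1 = 97 − 24·4
1 = −24·877 + 217·97
1 = 217·974 − 241·877
1 = −241·1851 + 458·974
1 = 458·4676 − 1157·1851
1 = −1157·6527 + 1615·4676
1 = 1615·43838 − 10847·6527
1 = −10847·313393 + 77544·43838
1 = 77544·670624 − 165935·313393
Thus 313393·(-165935) ≡ 1 (mod 670624); reducing, -165935 mod 670624 = 504689.

504689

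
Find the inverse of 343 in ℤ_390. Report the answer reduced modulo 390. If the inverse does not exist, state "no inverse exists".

307

Run Euclid on (390, 343):
390 = 1·343 + 47
343 = 7·47 + 14
47 = 3·14 + 5
14 = 2·5 + 4
5 = 1·4 + 1
4 = 4·1 + 0
Since gcd(343, 390) = 1, back-substitute to write 1 as a combination:
1 = 5 − 4
1 = −14 + 3·5
1 = 3·47 − 10·14
1 = −10·343 + 73·47
1 = 73·390 − 83·343
Thus 343·(-83) ≡ 1 (mod 390); reducing, -83 mod 390 = 307.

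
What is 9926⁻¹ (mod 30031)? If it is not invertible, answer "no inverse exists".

26470

gcd(30031, 9926) by repeated division:
30031 = 3×9926 + 253
9926 = 39×253 + 59
253 = 4×59 + 17
59 = 3×17 + 8
17 = 2×8 + 1
8 = 8×1 + 0
Since gcd(9926, 30031) = 1, back-substitute to write 1 as a combination:
1 = 17 − 2·8
1 = −2·59 + 7·17
1 = 7·253 − 30·59
1 = −30·9926 + 1177·253
1 = 1177·30031 − 3561·9926
Hence 9926⁻¹ ≡ -3561 ≡ 26470 (mod 30031).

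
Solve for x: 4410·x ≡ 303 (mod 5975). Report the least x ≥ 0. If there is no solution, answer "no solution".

gcd(4410, 5975):
5975 = 1×4410 + 1565
4410 = 2×1565 + 1280
1565 = 1×1280 + 285
1280 = 4×285 + 140
285 = 2×140 + 5
140 = 28×5 + 0
gcd = 5, but 5 ∤ 303, so the congruence has no solution.

no solution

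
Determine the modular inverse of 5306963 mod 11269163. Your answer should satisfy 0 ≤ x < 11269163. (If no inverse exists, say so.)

4861014

gcd(11269163, 5306963) by repeated division:
11269163 = 2*5306963 + 655237
5306963 = 8*655237 + 65067
655237 = 10*65067 + 4567
65067 = 14*4567 + 1129
4567 = 4*1129 + 51
1129 = 22*51 + 7
51 = 7*7 + 2
7 = 3*2 + 1
2 = 2*1 + 0
The gcd is 1. Working backward:
1 = 7 − 3·2
1 = −3·51 + 22·7
1 = 22·1129 − 487·51
1 = −487·4567 + 1970·1129
1 = 1970·65067 − 28067·4567
1 = −28067·655237 + 282640·65067
1 = 282640·5306963 − 2289187·655237
1 = −2289187·11269163 + 4861014·5306963
So 5306963·4861014 ≡ 1 (mod 11269163).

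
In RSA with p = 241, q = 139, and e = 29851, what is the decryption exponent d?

φ(n) = (p−1)(q−1) = 240·138 = 33120.
Need d with 29851·d ≡ 1 (mod 33120). Apply the extended Euclidean algorithm:
33120 = 1×29851 + 3269
29851 = 9×3269 + 430
3269 = 7×430 + 259
430 = 1×259 + 171
259 = 1×171 + 88
171 = 1×88 + 83
88 = 1×83 + 5
83 = 16×5 + 3
5 = 1×3 + 2
3 = 1×2 + 1
2 = 2×1 + 0
Back-substitute:
1 = 3 − 2
1 = −5 + 2·3
1 = 2·83 − 33·5
1 = −33·88 + 35·83
1 = 35·171 − 68·88
1 = −68·259 + 103·171
1 = 103·430 − 171·259
1 = −171·3269 + 1300·430
1 = 1300·29851 − 11871·3269
1 = −11871·33120 + 13171·29851
So 29851·13171 ≡ 1 (mod 33120), hence d = 13171.

13171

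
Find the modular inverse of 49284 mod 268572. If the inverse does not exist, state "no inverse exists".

no inverse exists

Euclidean algorithm on 268572, 49284:
268572 = 5×49284 + 22152
49284 = 2×22152 + 4980
22152 = 4×4980 + 2232
4980 = 2×2232 + 516
2232 = 4×516 + 168
516 = 3×168 + 12
168 = 14×12 + 0
The gcd is 12, not 1, hence no inverse exists.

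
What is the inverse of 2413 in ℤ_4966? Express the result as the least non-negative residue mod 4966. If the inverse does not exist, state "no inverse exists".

Run Euclid on (4966, 2413):
4966 = 2*2413 + 140
2413 = 17*140 + 33
140 = 4*33 + 8
33 = 4*8 + 1
8 = 8*1 + 0
The gcd is 1. Working backward:
1 = 33 − 4·8
1 = −4·140 + 17·33
1 = 17·2413 − 293·140
1 = −293·4966 + 603·2413
So 2413·603 ≡ 1 (mod 4966).

603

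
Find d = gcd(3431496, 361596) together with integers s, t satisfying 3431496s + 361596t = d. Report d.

12

Apply Euclid's algorithm to 3431496 and 361596:
3431496 = 9*361596 + 177132
361596 = 2*177132 + 7332
177132 = 24*7332 + 1164
7332 = 6*1164 + 348
1164 = 3*348 + 120
348 = 2*120 + 108
120 = 1*108 + 12
108 = 9*12 + 0
gcd(3431496, 361596) = 12.
Working backward:
12 = 120 − 108
12 = −348 + 3·120
12 = 3·1164 − 10·348
12 = −10·7332 + 63·1164
12 = 63·177132 − 1522·7332
12 = −1522·361596 + 3107·177132
12 = 3107·3431496 − 29485·361596
So 12 = (3107)·3431496 + (-29485)·361596.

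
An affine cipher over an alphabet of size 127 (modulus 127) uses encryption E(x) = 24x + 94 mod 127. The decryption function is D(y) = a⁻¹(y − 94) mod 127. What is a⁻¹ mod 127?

90

gcd(127, 24) by repeated division:
127 = 5×24 + 7
24 = 3×7 + 3
7 = 2×3 + 1
3 = 3×1 + 0
gcd = 1, so the inverse exists. Back-substitute:
1 = 7 − 2·3
1 = −2·24 + 7·7
1 = 7·127 − 37·24
So 24·(-37) ≡ 1 (mod 127), and -37 ≡ 90 (mod 127).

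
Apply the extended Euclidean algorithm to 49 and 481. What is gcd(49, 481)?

Euclidean algorithm:
481 = 9·49 + 40
49 = 1·40 + 9
40 = 4·9 + 4
9 = 2·4 + 1
4 = 4·1 + 0
gcd(49, 481) = 1.
Express as a combination:
1 = 9 − 2·4
1 = −2·40 + 9·9
1 = 9·49 − 11·40
1 = −11·481 + 108·49
So 1 = (-11)·481 + (108)·49.

1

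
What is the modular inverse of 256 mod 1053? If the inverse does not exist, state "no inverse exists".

gcd(1053, 256) by repeated division:
1053 = 4*256 + 29
256 = 8*29 + 24
29 = 1*24 + 5
24 = 4*5 + 4
5 = 1*4 + 1
4 = 4*1 + 0
The gcd is 1. Working backward:
1 = 5 − 4
1 = −24 + 5·5
1 = 5·29 − 6·24
1 = −6·256 + 53·29
1 = 53·1053 − 218·256
Hence 256⁻¹ ≡ -218 ≡ 835 (mod 1053).

835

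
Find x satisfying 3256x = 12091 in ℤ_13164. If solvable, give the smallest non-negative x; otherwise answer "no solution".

no solution

gcd(3256, 13164):
13164 = 4*3256 + 140
3256 = 23*140 + 36
140 = 3*36 + 32
36 = 1*32 + 4
32 = 8*4 + 0
gcd = 4, but 4 ∤ 12091, so the congruence has no solution.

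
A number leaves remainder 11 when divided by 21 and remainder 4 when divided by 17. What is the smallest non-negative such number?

242

Write x = 11 + 21·k. Then 21·k ≡ 4 − 11 ≡ 10 (mod 17).
Need 21⁻¹ mod 17. Extended Euclid on (17, 4):
17 = 4*4 + 1
4 = 4*1 + 0
Back-substitute:
1 = 17 − 4·4
21⁻¹ ≡ 13 (mod 17), so k ≡ 13·10 ≡ 11 (mod 17).
x = 11 + 21·11 = 242.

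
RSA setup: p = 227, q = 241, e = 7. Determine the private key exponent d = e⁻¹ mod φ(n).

38743

φ(n) = (p−1)(q−1) = 226·240 = 54240.
Need d with 7·d ≡ 1 (mod 54240). Apply the extended Euclidean algorithm:
54240 = 7748×7 + 4
7 = 1×4 + 3
4 = 1×3 + 1
3 = 3×1 + 0
Back-substitute:
1 = 4 − 3
1 = −7 + 2·4
1 = 2·54240 − 15497·7
So 7·(-15497) ≡ 1 (mod 54240), hence d ≡ -15497 ≡ 38743 (mod 54240).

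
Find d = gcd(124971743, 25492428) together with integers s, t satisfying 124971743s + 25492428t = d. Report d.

Repeated division:
124971743 = 4×25492428 + 23002031
25492428 = 1×23002031 + 2490397
23002031 = 9×2490397 + 588458
2490397 = 4×588458 + 136565
588458 = 4×136565 + 42198
136565 = 3×42198 + 9971
42198 = 4×9971 + 2314
9971 = 4×2314 + 715
2314 = 3×715 + 169
715 = 4×169 + 39
169 = 4×39 + 13
39 = 3×13 + 0
gcd(124971743, 25492428) = 13.
Working backward:
13 = 169 − 4·39
13 = −4·715 + 17·169
13 = 17·2314 − 55·715
13 = −55·9971 + 237·2314
13 = 237·42198 − 1003·9971
13 = −1003·136565 + 3246·42198
13 = 3246·588458 − 13987·136565
13 = −13987·2490397 + 59194·588458
13 = 59194·23002031 − 546733·2490397
13 = −546733·25492428 + 605927·23002031
13 = 605927·124971743 − 2970441·25492428
So 13 = (605927)·124971743 + (-2970441)·25492428.

13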